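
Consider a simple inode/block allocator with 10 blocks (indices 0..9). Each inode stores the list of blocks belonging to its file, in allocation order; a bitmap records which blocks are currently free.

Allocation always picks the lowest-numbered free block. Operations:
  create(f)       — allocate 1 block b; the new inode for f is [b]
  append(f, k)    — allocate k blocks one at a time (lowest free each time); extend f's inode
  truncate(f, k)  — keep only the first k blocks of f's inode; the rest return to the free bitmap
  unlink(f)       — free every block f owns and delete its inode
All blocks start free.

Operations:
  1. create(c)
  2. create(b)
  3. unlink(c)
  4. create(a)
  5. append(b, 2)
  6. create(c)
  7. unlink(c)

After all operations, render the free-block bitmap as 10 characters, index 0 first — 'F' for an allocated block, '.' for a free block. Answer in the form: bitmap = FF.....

create(c): bitmap=F......... | c=[0]
create(b): bitmap=FF........ | b=[1] c=[0]
unlink(c): bitmap=.F........ | b=[1]
create(a): bitmap=FF........ | a=[0] b=[1]
append(b, 2): bitmap=FFFF...... | a=[0] b=[1, 2, 3]
create(c): bitmap=FFFFF..... | a=[0] b=[1, 2, 3] c=[4]
unlink(c): bitmap=FFFF...... | a=[0] b=[1, 2, 3]

bitmap = FFFF......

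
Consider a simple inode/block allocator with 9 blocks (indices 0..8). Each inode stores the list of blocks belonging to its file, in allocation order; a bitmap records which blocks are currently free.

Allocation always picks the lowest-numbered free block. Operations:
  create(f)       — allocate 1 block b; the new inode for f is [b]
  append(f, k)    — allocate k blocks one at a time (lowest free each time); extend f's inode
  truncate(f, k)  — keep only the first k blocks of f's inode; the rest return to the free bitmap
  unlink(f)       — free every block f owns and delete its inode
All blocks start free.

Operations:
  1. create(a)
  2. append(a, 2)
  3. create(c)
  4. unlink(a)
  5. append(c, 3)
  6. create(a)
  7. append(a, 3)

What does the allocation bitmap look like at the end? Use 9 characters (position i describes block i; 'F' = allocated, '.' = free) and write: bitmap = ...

after create(a) → a:[0]  free=[F........]
after append(a, 2) → a:[0, 1, 2]  free=[FFF......]
after create(c) → a:[0, 1, 2], c:[3]  free=[FFFF.....]
after unlink(a) → c:[3]  free=[...F.....]
after append(c, 3) → c:[3, 0, 1, 2]  free=[FFFF.....]
after create(a) → a:[4], c:[3, 0, 1, 2]  free=[FFFFF....]
after append(a, 3) → a:[4, 5, 6, 7], c:[3, 0, 1, 2]  free=[FFFFFFFF.]

bitmap = FFFFFFFF.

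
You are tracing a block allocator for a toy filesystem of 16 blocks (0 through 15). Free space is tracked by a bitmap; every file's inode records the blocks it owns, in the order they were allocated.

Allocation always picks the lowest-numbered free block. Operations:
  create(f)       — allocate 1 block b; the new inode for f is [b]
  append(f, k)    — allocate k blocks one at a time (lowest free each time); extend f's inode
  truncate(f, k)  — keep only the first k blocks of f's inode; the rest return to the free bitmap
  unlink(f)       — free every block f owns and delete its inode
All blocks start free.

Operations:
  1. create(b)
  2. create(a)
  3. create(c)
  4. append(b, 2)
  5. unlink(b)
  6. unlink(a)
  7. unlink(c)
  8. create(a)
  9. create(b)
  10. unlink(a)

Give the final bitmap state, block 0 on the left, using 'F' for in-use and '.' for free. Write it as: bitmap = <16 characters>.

after create(b) → b:[0]  free=[F...............]
after create(a) → a:[1], b:[0]  free=[FF..............]
after create(c) → a:[1], b:[0], c:[2]  free=[FFF.............]
after append(b, 2) → a:[1], b:[0, 3, 4], c:[2]  free=[FFFFF...........]
after unlink(b) → a:[1], c:[2]  free=[.FF.............]
after unlink(a) → c:[2]  free=[..F.............]
after unlink(c) →   free=[................]
after create(a) → a:[0]  free=[F...............]
after create(b) → a:[0], b:[1]  free=[FF..............]
after unlink(a) → b:[1]  free=[.F..............]

bitmap = .F..............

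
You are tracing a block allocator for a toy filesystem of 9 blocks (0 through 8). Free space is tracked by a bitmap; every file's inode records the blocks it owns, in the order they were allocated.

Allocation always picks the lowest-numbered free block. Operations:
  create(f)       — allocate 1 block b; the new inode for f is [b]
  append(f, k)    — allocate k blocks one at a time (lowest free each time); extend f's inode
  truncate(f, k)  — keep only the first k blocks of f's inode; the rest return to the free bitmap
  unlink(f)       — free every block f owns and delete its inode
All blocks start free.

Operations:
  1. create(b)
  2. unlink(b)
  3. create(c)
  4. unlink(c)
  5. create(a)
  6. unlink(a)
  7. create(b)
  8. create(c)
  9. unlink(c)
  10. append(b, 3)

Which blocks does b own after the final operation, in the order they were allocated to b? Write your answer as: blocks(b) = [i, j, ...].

blocks(b) = [0, 1, 2, 3]

[1] create(b) — b=0 (map F........)
[2] unlink(b) —  (map .........)
[3] create(c) — c=0 (map F........)
[4] unlink(c) —  (map .........)
[5] create(a) — a=0 (map F........)
[6] unlink(a) —  (map .........)
[7] create(b) — b=0 (map F........)
[8] create(c) — b=0 c=1 (map FF.......)
[9] unlink(c) — b=0 (map F........)
[10] append(b, 3) — b=0,1,2,3 (map FFFF.....)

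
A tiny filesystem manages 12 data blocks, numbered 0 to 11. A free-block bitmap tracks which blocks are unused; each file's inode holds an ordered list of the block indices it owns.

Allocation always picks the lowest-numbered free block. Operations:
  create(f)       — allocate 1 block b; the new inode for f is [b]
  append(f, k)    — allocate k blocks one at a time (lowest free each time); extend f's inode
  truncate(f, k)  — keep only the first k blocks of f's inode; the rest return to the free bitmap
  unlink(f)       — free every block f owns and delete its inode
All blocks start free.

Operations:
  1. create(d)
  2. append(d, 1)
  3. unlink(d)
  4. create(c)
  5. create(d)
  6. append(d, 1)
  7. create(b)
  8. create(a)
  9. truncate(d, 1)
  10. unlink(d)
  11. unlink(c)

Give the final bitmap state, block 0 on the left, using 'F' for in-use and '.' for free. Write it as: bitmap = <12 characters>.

bitmap = ...FF.......

after create(d) → d:[0]  free=[F...........]
after append(d, 1) → d:[0, 1]  free=[FF..........]
after unlink(d) →   free=[............]
after create(c) → c:[0]  free=[F...........]
after create(d) → c:[0], d:[1]  free=[FF..........]
after append(d, 1) → c:[0], d:[1, 2]  free=[FFF.........]
after create(b) → b:[3], c:[0], d:[1, 2]  free=[FFFF........]
after create(a) → a:[4], b:[3], c:[0], d:[1, 2]  free=[FFFFF.......]
after truncate(d, 1) → a:[4], b:[3], c:[0], d:[1]  free=[FF.FF.......]
after unlink(d) → a:[4], b:[3], c:[0]  free=[F..FF.......]
after unlink(c) → a:[4], b:[3]  free=[...FF.......]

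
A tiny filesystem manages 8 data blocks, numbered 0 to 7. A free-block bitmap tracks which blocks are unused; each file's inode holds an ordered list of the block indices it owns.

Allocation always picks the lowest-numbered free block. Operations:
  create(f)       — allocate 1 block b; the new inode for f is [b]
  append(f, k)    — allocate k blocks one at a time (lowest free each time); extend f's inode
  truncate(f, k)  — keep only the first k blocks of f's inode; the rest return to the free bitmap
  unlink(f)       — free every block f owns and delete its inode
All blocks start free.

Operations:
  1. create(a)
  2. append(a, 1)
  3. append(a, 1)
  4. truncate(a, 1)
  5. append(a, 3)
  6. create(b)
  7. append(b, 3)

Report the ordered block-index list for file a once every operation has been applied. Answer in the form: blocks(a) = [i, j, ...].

create(a): bitmap=F....... | a=[0]
append(a, 1): bitmap=FF...... | a=[0, 1]
append(a, 1): bitmap=FFF..... | a=[0, 1, 2]
truncate(a, 1): bitmap=F....... | a=[0]
append(a, 3): bitmap=FFFF.... | a=[0, 1, 2, 3]
create(b): bitmap=FFFFF... | a=[0, 1, 2, 3] b=[4]
append(b, 3): bitmap=FFFFFFFF | a=[0, 1, 2, 3] b=[4, 5, 6, 7]

blocks(a) = [0, 1, 2, 3]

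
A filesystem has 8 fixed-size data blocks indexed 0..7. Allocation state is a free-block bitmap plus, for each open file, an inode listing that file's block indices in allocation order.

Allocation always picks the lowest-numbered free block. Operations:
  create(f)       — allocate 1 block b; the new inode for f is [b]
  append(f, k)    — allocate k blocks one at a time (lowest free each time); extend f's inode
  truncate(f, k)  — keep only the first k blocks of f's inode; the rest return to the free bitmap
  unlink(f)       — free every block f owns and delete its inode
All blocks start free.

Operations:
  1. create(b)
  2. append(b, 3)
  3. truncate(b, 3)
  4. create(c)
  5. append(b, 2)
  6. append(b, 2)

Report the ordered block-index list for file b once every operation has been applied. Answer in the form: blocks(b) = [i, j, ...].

blocks(b) = [0, 1, 2, 4, 5, 6, 7]

[1] create(b) — b=0 (map F.......)
[2] append(b, 3) — b=0,1,2,3 (map FFFF....)
[3] truncate(b, 3) — b=0,1,2 (map FFF.....)
[4] create(c) — b=0,1,2 c=3 (map FFFF....)
[5] append(b, 2) — b=0,1,2,4,5 c=3 (map FFFFFF..)
[6] append(b, 2) — b=0,1,2,4,5,6,7 c=3 (map FFFFFFFF)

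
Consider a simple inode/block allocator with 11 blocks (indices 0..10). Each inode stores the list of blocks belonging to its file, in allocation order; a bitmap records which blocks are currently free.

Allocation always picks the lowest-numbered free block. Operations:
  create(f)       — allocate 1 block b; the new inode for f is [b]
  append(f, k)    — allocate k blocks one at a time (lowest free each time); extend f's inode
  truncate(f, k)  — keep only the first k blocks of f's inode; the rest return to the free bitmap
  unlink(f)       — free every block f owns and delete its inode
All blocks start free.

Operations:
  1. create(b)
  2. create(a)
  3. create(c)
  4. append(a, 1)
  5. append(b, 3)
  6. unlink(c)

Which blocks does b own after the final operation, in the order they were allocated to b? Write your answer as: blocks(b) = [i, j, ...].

create(b): bitmap=F.......... | b=[0]
create(a): bitmap=FF......... | a=[1] b=[0]
create(c): bitmap=FFF........ | a=[1] b=[0] c=[2]
append(a, 1): bitmap=FFFF....... | a=[1, 3] b=[0] c=[2]
append(b, 3): bitmap=FFFFFFF.... | a=[1, 3] b=[0, 4, 5, 6] c=[2]
unlink(c): bitmap=FF.FFFF.... | a=[1, 3] b=[0, 4, 5, 6]

blocks(b) = [0, 4, 5, 6]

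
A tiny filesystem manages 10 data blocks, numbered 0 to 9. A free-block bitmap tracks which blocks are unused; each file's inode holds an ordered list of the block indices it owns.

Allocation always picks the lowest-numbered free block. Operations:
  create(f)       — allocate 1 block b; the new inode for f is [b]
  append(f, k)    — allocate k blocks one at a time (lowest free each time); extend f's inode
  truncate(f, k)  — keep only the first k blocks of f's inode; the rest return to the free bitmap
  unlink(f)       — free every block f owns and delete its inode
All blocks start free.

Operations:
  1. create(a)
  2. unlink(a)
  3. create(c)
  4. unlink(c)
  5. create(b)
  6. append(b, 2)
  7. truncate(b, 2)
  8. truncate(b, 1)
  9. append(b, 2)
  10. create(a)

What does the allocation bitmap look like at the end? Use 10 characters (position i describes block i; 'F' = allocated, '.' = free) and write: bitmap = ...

bitmap = FFFF......

create(a): bitmap=F......... | a=[0]
unlink(a): bitmap=.......... | 
create(c): bitmap=F......... | c=[0]
unlink(c): bitmap=.......... | 
create(b): bitmap=F......... | b=[0]
append(b, 2): bitmap=FFF....... | b=[0, 1, 2]
truncate(b, 2): bitmap=FF........ | b=[0, 1]
truncate(b, 1): bitmap=F......... | b=[0]
append(b, 2): bitmap=FFF....... | b=[0, 1, 2]
create(a): bitmap=FFFF...... | a=[3] b=[0, 1, 2]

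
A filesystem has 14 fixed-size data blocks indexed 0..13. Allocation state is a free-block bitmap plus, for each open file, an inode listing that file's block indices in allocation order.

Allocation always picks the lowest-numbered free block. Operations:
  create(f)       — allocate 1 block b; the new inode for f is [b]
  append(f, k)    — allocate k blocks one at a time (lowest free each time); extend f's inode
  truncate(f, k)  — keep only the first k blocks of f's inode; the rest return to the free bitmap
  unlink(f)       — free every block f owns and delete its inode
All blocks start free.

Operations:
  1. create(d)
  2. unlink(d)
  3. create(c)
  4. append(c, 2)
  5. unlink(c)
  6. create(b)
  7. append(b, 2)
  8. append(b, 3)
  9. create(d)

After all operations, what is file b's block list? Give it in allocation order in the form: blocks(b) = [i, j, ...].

after create(d) → d:[0]  free=[F.............]
after unlink(d) →   free=[..............]
after create(c) → c:[0]  free=[F.............]
after append(c, 2) → c:[0, 1, 2]  free=[FFF...........]
after unlink(c) →   free=[..............]
after create(b) → b:[0]  free=[F.............]
after append(b, 2) → b:[0, 1, 2]  free=[FFF...........]
after append(b, 3) → b:[0, 1, 2, 3, 4, 5]  free=[FFFFFF........]
after create(d) → b:[0, 1, 2, 3, 4, 5], d:[6]  free=[FFFFFFF.......]

blocks(b) = [0, 1, 2, 3, 4, 5]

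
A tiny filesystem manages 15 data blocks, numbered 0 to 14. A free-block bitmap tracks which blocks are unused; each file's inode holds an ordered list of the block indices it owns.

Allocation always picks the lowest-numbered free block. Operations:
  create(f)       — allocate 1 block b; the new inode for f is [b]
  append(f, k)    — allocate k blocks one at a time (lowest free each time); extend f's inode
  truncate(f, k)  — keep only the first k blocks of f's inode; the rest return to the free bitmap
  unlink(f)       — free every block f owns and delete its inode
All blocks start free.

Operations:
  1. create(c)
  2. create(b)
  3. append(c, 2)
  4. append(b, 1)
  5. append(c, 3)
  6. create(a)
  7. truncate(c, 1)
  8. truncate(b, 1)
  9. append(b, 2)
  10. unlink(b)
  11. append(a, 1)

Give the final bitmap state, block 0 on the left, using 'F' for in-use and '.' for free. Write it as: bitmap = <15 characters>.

bitmap = FF......F......

[1] create(c) — c=0 (map F..............)
[2] create(b) — b=1 c=0 (map FF.............)
[3] append(c, 2) — b=1 c=0,2,3 (map FFFF...........)
[4] append(b, 1) — b=1,4 c=0,2,3 (map FFFFF..........)
[5] append(c, 3) — b=1,4 c=0,2,3,5,6,7 (map FFFFFFFF.......)
[6] create(a) — a=8 b=1,4 c=0,2,3,5,6,7 (map FFFFFFFFF......)
[7] truncate(c, 1) — a=8 b=1,4 c=0 (map FF..F...F......)
[8] truncate(b, 1) — a=8 b=1 c=0 (map FF......F......)
[9] append(b, 2) — a=8 b=1,2,3 c=0 (map FFFF....F......)
[10] unlink(b) — a=8 c=0 (map F.......F......)
[11] append(a, 1) — a=8,1 c=0 (map FF......F......)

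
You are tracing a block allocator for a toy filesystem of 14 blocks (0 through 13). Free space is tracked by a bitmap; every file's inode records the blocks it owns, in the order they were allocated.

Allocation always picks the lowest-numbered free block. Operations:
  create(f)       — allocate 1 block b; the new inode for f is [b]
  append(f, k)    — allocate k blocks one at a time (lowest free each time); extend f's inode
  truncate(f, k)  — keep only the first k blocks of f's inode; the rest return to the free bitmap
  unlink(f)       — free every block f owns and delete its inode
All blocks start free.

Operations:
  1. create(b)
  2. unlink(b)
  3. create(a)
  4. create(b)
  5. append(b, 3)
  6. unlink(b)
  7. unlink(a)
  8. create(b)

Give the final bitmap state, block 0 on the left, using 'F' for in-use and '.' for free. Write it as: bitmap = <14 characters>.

bitmap = F.............

  1. create(b)  ⇒  F.............  {b→[0]}
  2. unlink(b)  ⇒  ..............  {}
  3. create(a)  ⇒  F.............  {a→[0]}
  4. create(b)  ⇒  FF............  {a→[0]; b→[1]}
  5. append(b, 3)  ⇒  FFFFF.........  {a→[0]; b→[1, 2, 3, 4]}
  6. unlink(b)  ⇒  F.............  {a→[0]}
  7. unlink(a)  ⇒  ..............  {}
  8. create(b)  ⇒  F.............  {b→[0]}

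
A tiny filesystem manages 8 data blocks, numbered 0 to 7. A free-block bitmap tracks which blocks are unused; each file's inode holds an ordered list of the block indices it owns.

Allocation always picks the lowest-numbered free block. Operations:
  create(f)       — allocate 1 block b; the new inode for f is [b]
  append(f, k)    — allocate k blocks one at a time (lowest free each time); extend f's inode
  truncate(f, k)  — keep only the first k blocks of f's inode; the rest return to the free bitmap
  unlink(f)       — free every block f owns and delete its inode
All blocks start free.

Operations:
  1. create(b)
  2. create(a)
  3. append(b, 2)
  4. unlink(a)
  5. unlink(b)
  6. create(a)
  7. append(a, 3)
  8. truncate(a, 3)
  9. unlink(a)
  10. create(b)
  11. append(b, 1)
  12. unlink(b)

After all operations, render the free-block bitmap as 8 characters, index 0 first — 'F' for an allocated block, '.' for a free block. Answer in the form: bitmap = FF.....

create(b): bitmap=F....... | b=[0]
create(a): bitmap=FF...... | a=[1] b=[0]
append(b, 2): bitmap=FFFF.... | a=[1] b=[0, 2, 3]
unlink(a): bitmap=F.FF.... | b=[0, 2, 3]
unlink(b): bitmap=........ | 
create(a): bitmap=F....... | a=[0]
append(a, 3): bitmap=FFFF.... | a=[0, 1, 2, 3]
truncate(a, 3): bitmap=FFF..... | a=[0, 1, 2]
unlink(a): bitmap=........ | 
create(b): bitmap=F....... | b=[0]
append(b, 1): bitmap=FF...... | b=[0, 1]
unlink(b): bitmap=........ | 

bitmap = ........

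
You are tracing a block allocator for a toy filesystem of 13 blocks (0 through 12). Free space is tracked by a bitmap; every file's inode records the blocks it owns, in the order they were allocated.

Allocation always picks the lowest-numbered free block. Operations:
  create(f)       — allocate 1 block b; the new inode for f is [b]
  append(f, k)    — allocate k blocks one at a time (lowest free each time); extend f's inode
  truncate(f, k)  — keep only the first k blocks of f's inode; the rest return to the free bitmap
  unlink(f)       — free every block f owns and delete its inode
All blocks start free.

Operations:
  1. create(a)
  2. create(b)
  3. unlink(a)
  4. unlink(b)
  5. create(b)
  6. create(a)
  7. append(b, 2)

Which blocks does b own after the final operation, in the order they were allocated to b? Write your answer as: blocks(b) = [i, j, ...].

blocks(b) = [0, 2, 3]

create(a): bitmap=F............ | a=[0]
create(b): bitmap=FF........... | a=[0] b=[1]
unlink(a): bitmap=.F........... | b=[1]
unlink(b): bitmap=............. | 
create(b): bitmap=F............ | b=[0]
create(a): bitmap=FF........... | a=[1] b=[0]
append(b, 2): bitmap=FFFF......... | a=[1] b=[0, 2, 3]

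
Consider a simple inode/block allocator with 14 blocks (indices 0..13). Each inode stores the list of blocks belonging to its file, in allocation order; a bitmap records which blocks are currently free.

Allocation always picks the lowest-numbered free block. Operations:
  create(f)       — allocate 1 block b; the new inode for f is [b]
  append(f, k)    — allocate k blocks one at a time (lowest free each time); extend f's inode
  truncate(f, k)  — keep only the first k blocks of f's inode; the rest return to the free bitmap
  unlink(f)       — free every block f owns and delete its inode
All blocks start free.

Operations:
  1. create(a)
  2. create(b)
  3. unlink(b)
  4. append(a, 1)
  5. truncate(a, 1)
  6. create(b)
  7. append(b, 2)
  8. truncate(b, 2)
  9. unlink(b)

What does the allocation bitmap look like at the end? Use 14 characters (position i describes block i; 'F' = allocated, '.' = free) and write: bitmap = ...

bitmap = F.............

after create(a) → a:[0]  free=[F.............]
after create(b) → a:[0], b:[1]  free=[FF............]
after unlink(b) → a:[0]  free=[F.............]
after append(a, 1) → a:[0, 1]  free=[FF............]
after truncate(a, 1) → a:[0]  free=[F.............]
after create(b) → a:[0], b:[1]  free=[FF............]
after append(b, 2) → a:[0], b:[1, 2, 3]  free=[FFFF..........]
after truncate(b, 2) → a:[0], b:[1, 2]  free=[FFF...........]
after unlink(b) → a:[0]  free=[F.............]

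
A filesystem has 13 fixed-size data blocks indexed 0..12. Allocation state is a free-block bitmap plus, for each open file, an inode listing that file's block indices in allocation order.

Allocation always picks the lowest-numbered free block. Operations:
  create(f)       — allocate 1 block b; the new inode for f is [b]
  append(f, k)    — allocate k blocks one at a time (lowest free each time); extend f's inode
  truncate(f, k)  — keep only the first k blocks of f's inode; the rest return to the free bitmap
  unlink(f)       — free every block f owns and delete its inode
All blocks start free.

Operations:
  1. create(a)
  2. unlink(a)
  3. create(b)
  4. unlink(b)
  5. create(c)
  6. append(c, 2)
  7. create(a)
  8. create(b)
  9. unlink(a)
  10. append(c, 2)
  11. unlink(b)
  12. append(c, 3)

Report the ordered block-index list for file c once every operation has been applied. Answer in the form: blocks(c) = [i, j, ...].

[1] create(a) — a=0 (map F............)
[2] unlink(a) —  (map .............)
[3] create(b) — b=0 (map F............)
[4] unlink(b) —  (map .............)
[5] create(c) — c=0 (map F............)
[6] append(c, 2) — c=0,1,2 (map FFF..........)
[7] create(a) — a=3 c=0,1,2 (map FFFF.........)
[8] create(b) — a=3 b=4 c=0,1,2 (map FFFFF........)
[9] unlink(a) — b=4 c=0,1,2 (map FFF.F........)
[10] append(c, 2) — b=4 c=0,1,2,3,5 (map FFFFFF.......)
[11] unlink(b) — c=0,1,2,3,5 (map FFFF.F.......)
[12] append(c, 3) — c=0,1,2,3,5,4,6,7 (map FFFFFFFF.....)

blocks(c) = [0, 1, 2, 3, 5, 4, 6, 7]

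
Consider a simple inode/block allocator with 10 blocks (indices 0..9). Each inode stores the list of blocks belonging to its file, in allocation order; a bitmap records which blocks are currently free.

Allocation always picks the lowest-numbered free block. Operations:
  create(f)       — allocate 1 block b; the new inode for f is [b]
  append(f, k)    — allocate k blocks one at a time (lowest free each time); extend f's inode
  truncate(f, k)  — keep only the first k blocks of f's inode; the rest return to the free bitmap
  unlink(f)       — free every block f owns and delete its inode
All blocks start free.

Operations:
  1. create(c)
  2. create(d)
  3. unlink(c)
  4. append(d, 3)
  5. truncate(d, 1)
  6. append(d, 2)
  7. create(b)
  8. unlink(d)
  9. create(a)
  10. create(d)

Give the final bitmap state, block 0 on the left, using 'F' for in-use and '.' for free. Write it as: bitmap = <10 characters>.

  1. create(c)  ⇒  F.........  {c→[0]}
  2. create(d)  ⇒  FF........  {c→[0]; d→[1]}
  3. unlink(c)  ⇒  .F........  {d→[1]}
  4. append(d, 3)  ⇒  FFFF......  {d→[1, 0, 2, 3]}
  5. truncate(d, 1)  ⇒  .F........  {d→[1]}
  6. append(d, 2)  ⇒  FFF.......  {d→[1, 0, 2]}
  7. create(b)  ⇒  FFFF......  {b→[3]; d→[1, 0, 2]}
  8. unlink(d)  ⇒  ...F......  {b→[3]}
  9. create(a)  ⇒  F..F......  {a→[0]; b→[3]}
  10. create(d)  ⇒  FF.F......  {a→[0]; b→[3]; d→[1]}

bitmap = FF.F......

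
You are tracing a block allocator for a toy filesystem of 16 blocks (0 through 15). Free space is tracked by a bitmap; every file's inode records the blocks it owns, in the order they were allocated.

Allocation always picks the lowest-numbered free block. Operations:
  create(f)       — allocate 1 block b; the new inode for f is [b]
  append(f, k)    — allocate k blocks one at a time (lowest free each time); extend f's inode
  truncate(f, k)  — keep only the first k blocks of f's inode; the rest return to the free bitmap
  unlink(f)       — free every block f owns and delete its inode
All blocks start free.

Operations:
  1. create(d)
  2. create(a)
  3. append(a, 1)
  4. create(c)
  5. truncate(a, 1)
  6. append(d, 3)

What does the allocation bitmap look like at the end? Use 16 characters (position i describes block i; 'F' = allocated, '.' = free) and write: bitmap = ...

bitmap = FFFFFF..........

after create(d) → d:[0]  free=[F...............]
after create(a) → a:[1], d:[0]  free=[FF..............]
after append(a, 1) → a:[1, 2], d:[0]  free=[FFF.............]
after create(c) → a:[1, 2], c:[3], d:[0]  free=[FFFF............]
after truncate(a, 1) → a:[1], c:[3], d:[0]  free=[FF.F............]
after append(d, 3) → a:[1], c:[3], d:[0, 2, 4, 5]  free=[FFFFFF..........]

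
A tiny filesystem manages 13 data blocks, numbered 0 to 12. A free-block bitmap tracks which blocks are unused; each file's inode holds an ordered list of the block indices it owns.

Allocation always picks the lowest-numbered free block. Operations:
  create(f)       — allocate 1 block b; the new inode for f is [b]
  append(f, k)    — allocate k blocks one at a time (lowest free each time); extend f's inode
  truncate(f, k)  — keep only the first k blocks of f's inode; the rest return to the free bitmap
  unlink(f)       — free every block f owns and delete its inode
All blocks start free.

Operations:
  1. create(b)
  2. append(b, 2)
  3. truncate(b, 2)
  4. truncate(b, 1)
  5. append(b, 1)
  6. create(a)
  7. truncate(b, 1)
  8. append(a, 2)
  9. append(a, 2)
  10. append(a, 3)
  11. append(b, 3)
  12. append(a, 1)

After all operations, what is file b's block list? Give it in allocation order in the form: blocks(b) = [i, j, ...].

blocks(b) = [0, 9, 10, 11]

  1. create(b)  ⇒  F............  {b→[0]}
  2. append(b, 2)  ⇒  FFF..........  {b→[0, 1, 2]}
  3. truncate(b, 2)  ⇒  FF...........  {b→[0, 1]}
  4. truncate(b, 1)  ⇒  F............  {b→[0]}
  5. append(b, 1)  ⇒  FF...........  {b→[0, 1]}
  6. create(a)  ⇒  FFF..........  {a→[2]; b→[0, 1]}
  7. truncate(b, 1)  ⇒  F.F..........  {a→[2]; b→[0]}
  8. append(a, 2)  ⇒  FFFF.........  {a→[2, 1, 3]; b→[0]}
  9. append(a, 2)  ⇒  FFFFFF.......  {a→[2, 1, 3, 4, 5]; b→[0]}
  10. append(a, 3)  ⇒  FFFFFFFFF....  {a→[2, 1, 3, 4, 5, 6, 7, 8]; b→[0]}
  11. append(b, 3)  ⇒  FFFFFFFFFFFF.  {a→[2, 1, 3, 4, 5, 6, 7, 8]; b→[0, 9, 10, 11]}
  12. append(a, 1)  ⇒  FFFFFFFFFFFFF  {a→[2, 1, 3, 4, 5, 6, 7, 8, 12]; b→[0, 9, 10, 11]}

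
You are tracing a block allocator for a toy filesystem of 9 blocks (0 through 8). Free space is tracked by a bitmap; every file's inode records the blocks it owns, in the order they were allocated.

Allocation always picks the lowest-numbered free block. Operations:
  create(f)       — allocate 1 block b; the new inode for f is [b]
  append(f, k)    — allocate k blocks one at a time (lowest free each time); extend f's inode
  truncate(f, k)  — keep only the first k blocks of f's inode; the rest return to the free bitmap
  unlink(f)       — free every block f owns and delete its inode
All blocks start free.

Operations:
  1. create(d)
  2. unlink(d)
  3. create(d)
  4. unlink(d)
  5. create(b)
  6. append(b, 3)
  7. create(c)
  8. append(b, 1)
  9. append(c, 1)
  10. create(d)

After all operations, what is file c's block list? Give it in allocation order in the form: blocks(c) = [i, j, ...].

[1] create(d) — d=0 (map F........)
[2] unlink(d) —  (map .........)
[3] create(d) — d=0 (map F........)
[4] unlink(d) —  (map .........)
[5] create(b) — b=0 (map F........)
[6] append(b, 3) — b=0,1,2,3 (map FFFF.....)
[7] create(c) — b=0,1,2,3 c=4 (map FFFFF....)
[8] append(b, 1) — b=0,1,2,3,5 c=4 (map FFFFFF...)
[9] append(c, 1) — b=0,1,2,3,5 c=4,6 (map FFFFFFF..)
[10] create(d) — b=0,1,2,3,5 c=4,6 d=7 (map FFFFFFFF.)

blocks(c) = [4, 6]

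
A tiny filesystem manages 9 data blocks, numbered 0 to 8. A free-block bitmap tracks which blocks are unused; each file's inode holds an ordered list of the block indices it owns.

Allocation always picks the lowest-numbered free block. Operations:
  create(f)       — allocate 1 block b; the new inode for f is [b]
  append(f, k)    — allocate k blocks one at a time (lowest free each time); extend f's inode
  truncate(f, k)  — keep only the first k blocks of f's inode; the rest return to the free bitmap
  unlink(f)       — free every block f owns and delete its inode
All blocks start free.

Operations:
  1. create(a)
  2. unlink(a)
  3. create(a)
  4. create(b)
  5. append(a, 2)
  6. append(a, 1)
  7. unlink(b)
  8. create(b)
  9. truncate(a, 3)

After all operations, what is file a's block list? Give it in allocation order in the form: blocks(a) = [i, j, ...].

blocks(a) = [0, 2, 3]

create(a): bitmap=F........ | a=[0]
unlink(a): bitmap=......... | 
create(a): bitmap=F........ | a=[0]
create(b): bitmap=FF....... | a=[0] b=[1]
append(a, 2): bitmap=FFFF..... | a=[0, 2, 3] b=[1]
append(a, 1): bitmap=FFFFF.... | a=[0, 2, 3, 4] b=[1]
unlink(b): bitmap=F.FFF.... | a=[0, 2, 3, 4]
create(b): bitmap=FFFFF.... | a=[0, 2, 3, 4] b=[1]
truncate(a, 3): bitmap=FFFF..... | a=[0, 2, 3] b=[1]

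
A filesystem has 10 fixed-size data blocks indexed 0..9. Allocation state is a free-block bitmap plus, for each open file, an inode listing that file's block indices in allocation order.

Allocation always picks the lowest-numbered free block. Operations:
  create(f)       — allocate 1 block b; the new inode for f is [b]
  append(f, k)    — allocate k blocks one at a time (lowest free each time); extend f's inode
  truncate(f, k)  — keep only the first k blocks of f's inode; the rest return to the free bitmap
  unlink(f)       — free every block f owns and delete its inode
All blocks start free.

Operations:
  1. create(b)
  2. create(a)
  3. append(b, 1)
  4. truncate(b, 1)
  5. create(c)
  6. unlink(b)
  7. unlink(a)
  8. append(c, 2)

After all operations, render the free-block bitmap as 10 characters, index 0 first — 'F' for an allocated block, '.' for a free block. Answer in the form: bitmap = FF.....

after create(b) → b:[0]  free=[F.........]
after create(a) → a:[1], b:[0]  free=[FF........]
after append(b, 1) → a:[1], b:[0, 2]  free=[FFF.......]
after truncate(b, 1) → a:[1], b:[0]  free=[FF........]
after create(c) → a:[1], b:[0], c:[2]  free=[FFF.......]
after unlink(b) → a:[1], c:[2]  free=[.FF.......]
after unlink(a) → c:[2]  free=[..F.......]
after append(c, 2) → c:[2, 0, 1]  free=[FFF.......]

bitmap = FFF.......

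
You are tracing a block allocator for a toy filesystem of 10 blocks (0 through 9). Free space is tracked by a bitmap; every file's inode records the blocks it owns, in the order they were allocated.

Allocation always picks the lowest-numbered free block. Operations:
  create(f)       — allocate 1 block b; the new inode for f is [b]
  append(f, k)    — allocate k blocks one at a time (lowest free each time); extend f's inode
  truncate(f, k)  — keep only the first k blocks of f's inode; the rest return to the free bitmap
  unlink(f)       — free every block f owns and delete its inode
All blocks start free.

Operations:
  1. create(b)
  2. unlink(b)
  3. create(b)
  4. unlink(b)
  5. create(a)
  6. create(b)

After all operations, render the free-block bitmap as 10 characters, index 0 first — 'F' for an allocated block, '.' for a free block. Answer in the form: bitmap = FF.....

[1] create(b) — b=0 (map F.........)
[2] unlink(b) —  (map ..........)
[3] create(b) — b=0 (map F.........)
[4] unlink(b) —  (map ..........)
[5] create(a) — a=0 (map F.........)
[6] create(b) — a=0 b=1 (map FF........)

bitmap = FF........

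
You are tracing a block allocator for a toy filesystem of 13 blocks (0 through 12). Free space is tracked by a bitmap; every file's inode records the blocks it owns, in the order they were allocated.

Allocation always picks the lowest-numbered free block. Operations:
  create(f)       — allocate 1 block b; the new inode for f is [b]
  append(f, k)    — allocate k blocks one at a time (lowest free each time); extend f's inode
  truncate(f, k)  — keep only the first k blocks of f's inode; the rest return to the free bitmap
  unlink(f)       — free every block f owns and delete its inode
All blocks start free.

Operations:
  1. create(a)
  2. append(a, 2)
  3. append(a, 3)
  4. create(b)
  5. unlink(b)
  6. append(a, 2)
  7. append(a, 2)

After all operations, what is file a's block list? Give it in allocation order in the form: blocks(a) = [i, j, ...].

after create(a) → a:[0]  free=[F............]
after append(a, 2) → a:[0, 1, 2]  free=[FFF..........]
after append(a, 3) → a:[0, 1, 2, 3, 4, 5]  free=[FFFFFF.......]
after create(b) → a:[0, 1, 2, 3, 4, 5], b:[6]  free=[FFFFFFF......]
after unlink(b) → a:[0, 1, 2, 3, 4, 5]  free=[FFFFFF.......]
after append(a, 2) → a:[0, 1, 2, 3, 4, 5, 6, 7]  free=[FFFFFFFF.....]
after append(a, 2) → a:[0, 1, 2, 3, 4, 5, 6, 7, 8, 9]  free=[FFFFFFFFFF...]

blocks(a) = [0, 1, 2, 3, 4, 5, 6, 7, 8, 9]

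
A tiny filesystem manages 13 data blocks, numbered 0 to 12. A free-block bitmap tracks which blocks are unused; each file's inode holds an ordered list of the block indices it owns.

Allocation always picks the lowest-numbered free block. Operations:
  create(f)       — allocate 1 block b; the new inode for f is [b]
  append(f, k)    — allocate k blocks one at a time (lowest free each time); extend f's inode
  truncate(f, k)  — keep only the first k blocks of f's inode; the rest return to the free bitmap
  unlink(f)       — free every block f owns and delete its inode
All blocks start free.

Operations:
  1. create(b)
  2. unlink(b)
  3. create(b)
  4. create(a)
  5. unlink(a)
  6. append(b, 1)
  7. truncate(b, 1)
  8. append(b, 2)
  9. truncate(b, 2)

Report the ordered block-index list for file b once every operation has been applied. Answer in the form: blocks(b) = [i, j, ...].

after create(b) → b:[0]  free=[F............]
after unlink(b) →   free=[.............]
after create(b) → b:[0]  free=[F............]
after create(a) → a:[1], b:[0]  free=[FF...........]
after unlink(a) → b:[0]  free=[F............]
after append(b, 1) → b:[0, 1]  free=[FF...........]
after truncate(b, 1) → b:[0]  free=[F............]
after append(b, 2) → b:[0, 1, 2]  free=[FFF..........]
after truncate(b, 2) → b:[0, 1]  free=[FF...........]

blocks(b) = [0, 1]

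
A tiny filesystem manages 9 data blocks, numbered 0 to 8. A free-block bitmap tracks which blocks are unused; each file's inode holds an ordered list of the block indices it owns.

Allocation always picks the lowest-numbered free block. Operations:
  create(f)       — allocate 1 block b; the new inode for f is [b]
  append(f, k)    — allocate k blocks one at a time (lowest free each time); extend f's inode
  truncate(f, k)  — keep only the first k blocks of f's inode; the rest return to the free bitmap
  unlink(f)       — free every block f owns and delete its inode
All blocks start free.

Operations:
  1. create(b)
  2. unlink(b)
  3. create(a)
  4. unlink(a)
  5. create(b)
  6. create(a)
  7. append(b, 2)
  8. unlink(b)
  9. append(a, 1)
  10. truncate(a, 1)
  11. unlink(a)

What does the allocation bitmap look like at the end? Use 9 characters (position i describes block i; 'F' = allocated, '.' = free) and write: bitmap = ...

after create(b) → b:[0]  free=[F........]
after unlink(b) →   free=[.........]
after create(a) → a:[0]  free=[F........]
after unlink(a) →   free=[.........]
after create(b) → b:[0]  free=[F........]
after create(a) → a:[1], b:[0]  free=[FF.......]
after append(b, 2) → a:[1], b:[0, 2, 3]  free=[FFFF.....]
after unlink(b) → a:[1]  free=[.F.......]
after append(a, 1) → a:[1, 0]  free=[FF.......]
after truncate(a, 1) → a:[1]  free=[.F.......]
after unlink(a) →   free=[.........]

bitmap = .........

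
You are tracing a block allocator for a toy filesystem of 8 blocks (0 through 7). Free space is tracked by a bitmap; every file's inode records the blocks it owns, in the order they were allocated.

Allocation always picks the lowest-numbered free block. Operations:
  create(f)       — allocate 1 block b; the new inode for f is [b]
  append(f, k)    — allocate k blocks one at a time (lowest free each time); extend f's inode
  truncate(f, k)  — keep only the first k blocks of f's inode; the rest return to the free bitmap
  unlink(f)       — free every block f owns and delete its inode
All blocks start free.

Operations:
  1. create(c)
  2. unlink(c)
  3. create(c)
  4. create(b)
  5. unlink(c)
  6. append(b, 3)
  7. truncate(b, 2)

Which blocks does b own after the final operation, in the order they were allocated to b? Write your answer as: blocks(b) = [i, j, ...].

  1. create(c)  ⇒  F.......  {c→[0]}
  2. unlink(c)  ⇒  ........  {}
  3. create(c)  ⇒  F.......  {c→[0]}
  4. create(b)  ⇒  FF......  {b→[1]; c→[0]}
  5. unlink(c)  ⇒  .F......  {b→[1]}
  6. append(b, 3)  ⇒  FFFF....  {b→[1, 0, 2, 3]}
  7. truncate(b, 2)  ⇒  FF......  {b→[1, 0]}

blocks(b) = [1, 0]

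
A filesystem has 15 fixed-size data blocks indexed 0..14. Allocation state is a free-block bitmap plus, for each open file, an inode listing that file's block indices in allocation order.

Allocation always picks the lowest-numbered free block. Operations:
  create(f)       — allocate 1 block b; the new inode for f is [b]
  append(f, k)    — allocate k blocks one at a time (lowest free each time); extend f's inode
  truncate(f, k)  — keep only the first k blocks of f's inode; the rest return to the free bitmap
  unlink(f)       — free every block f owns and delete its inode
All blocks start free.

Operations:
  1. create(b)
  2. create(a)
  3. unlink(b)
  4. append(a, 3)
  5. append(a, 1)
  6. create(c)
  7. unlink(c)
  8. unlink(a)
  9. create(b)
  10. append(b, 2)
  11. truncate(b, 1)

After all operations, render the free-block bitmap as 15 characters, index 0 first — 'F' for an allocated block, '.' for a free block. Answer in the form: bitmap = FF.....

[1] create(b) — b=0 (map F..............)
[2] create(a) — a=1 b=0 (map FF.............)
[3] unlink(b) — a=1 (map .F.............)
[4] append(a, 3) — a=1,0,2,3 (map FFFF...........)
[5] append(a, 1) — a=1,0,2,3,4 (map FFFFF..........)
[6] create(c) — a=1,0,2,3,4 c=5 (map FFFFFF.........)
[7] unlink(c) — a=1,0,2,3,4 (map FFFFF..........)
[8] unlink(a) —  (map ...............)
[9] create(b) — b=0 (map F..............)
[10] append(b, 2) — b=0,1,2 (map FFF............)
[11] truncate(b, 1) — b=0 (map F..............)

bitmap = F..............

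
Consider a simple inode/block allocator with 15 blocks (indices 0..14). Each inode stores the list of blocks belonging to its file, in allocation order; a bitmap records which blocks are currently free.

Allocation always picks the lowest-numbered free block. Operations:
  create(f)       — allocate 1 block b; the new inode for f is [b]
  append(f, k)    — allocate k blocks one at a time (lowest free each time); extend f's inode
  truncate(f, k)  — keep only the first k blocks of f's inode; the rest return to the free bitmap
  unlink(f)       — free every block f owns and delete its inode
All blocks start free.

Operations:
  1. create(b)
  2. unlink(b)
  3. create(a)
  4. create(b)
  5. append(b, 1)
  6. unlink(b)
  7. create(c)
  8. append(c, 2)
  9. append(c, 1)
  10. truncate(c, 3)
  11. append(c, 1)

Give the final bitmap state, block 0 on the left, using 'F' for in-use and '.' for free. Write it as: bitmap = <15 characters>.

bitmap = FFFFF..........

[1] create(b) — b=0 (map F..............)
[2] unlink(b) —  (map ...............)
[3] create(a) — a=0 (map F..............)
[4] create(b) — a=0 b=1 (map FF.............)
[5] append(b, 1) — a=0 b=1,2 (map FFF............)
[6] unlink(b) — a=0 (map F..............)
[7] create(c) — a=0 c=1 (map FF.............)
[8] append(c, 2) — a=0 c=1,2,3 (map FFFF...........)
[9] append(c, 1) — a=0 c=1,2,3,4 (map FFFFF..........)
[10] truncate(c, 3) — a=0 c=1,2,3 (map FFFF...........)
[11] append(c, 1) — a=0 c=1,2,3,4 (map FFFFF..........)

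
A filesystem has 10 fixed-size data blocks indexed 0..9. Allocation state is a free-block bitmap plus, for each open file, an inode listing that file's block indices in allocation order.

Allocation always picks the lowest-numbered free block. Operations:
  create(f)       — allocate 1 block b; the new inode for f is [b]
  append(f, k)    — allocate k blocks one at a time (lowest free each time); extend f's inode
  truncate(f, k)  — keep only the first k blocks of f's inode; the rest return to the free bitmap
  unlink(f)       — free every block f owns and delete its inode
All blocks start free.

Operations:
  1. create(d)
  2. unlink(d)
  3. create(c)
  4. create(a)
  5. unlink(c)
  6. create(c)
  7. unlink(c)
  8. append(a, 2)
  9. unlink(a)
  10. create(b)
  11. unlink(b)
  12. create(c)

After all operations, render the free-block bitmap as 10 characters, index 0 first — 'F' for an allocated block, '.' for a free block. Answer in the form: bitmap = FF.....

[1] create(d) — d=0 (map F.........)
[2] unlink(d) —  (map ..........)
[3] create(c) — c=0 (map F.........)
[4] create(a) — a=1 c=0 (map FF........)
[5] unlink(c) — a=1 (map .F........)
[6] create(c) — a=1 c=0 (map FF........)
[7] unlink(c) — a=1 (map .F........)
[8] append(a, 2) — a=1,0,2 (map FFF.......)
[9] unlink(a) —  (map ..........)
[10] create(b) — b=0 (map F.........)
[11] unlink(b) —  (map ..........)
[12] create(c) — c=0 (map F.........)

bitmap = F.........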